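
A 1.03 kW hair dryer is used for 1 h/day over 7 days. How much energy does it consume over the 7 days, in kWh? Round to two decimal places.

Runtime = 1 h/day × 7 days = 7 h
Energy = 1.03 kW × 7 h = 7.21 kWh

7.21 kWh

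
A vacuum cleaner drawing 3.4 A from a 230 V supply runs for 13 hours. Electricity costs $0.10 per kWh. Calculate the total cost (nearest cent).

$1.02

Power = 3.4 A × 230 V = 782 W = 0.782 kW
Energy = 0.782 kW × 13 h = 10.166 kWh
Cost = 10.166 kWh × $0.10/kWh = $1.02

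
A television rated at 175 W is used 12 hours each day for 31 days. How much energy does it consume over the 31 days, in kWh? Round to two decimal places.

Runtime = 12 h/day × 31 days = 372 h
Energy = 0.175 kW × 372 h = 65.1 kWh

65.10 kWh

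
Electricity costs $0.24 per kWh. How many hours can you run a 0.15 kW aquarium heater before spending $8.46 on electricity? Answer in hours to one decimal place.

Energy available = $8.46 ÷ $0.24/kWh = 35.25 kWh
Hours = 35.25 kWh ÷ 0.15 kW = 235.0 h

235.0 h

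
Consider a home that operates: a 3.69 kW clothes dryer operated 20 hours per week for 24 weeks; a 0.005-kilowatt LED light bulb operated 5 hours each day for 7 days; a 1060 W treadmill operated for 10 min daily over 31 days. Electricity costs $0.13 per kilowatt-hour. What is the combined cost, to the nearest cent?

$230.99

clothes dryer: Runtime = 20 h/week × 24 weeks = 480 h
clothes dryer: 3.69 kW × 480 h = 1771.2 kWh
LED light bulb: Runtime = 5 h/day × 7 days = 35 h
LED light bulb: 0.005 kW × 35 h = 0.175 kWh
treadmill: Runtime = 10 min × 31 = 310 min = 5.166666… h
treadmill: 1.06 kW × 5.166666… h = 5.476666… kWh
Total energy = 1776.851666… kWh
Cost = 1776.851666… × $0.13 = $230.99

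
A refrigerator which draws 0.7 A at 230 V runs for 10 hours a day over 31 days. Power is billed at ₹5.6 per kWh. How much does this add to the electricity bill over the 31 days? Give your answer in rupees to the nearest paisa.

Power = 0.7 A × 230 V = 161 W = 0.161 kW
Runtime = 10 h/day × 31 days = 310 h
Energy = 0.161 kW × 310 h = 49.91 kWh
Cost = 49.91 kWh × ₹5.6/kWh = ₹279.50

₹279.50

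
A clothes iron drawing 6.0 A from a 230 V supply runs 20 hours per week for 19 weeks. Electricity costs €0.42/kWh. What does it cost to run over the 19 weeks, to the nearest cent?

€220.25

Power = 6.0 A × 230 V = 1380 W = 1.38 kW
Runtime = 20 h/week × 19 weeks = 380 h
Energy = 1.38 kW × 380 h = 524.4 kWh
Cost = 524.4 kWh × €0.42/kWh = €220.25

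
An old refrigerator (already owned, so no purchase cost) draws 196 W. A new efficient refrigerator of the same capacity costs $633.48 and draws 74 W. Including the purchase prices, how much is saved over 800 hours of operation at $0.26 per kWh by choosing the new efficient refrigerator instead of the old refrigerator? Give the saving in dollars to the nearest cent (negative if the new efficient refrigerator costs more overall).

old refrigerator: $0.00 + (196/1000) kW × 800 h × $0.26 = $0.00 + $40.768 = $40.768
new efficient refrigerator: $633.48 + (74/1000) kW × 800 h × $0.26 = $633.48 + $15.392 = $648.872
Saving = $40.768 − $648.872 = −$608.104 → -$608.10

-$608.10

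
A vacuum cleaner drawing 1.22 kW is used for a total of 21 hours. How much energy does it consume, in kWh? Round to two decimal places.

25.62 kWh

Energy = 1.22 kW × 21 h = 25.62 kWh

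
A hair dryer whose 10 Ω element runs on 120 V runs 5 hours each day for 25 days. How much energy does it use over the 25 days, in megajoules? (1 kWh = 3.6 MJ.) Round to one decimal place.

648.0 MJ

Power = V²/R = 120²/10 = 1440 W = 1.44 kW
Runtime = 5 h/day × 25 days = 125 h
Energy = 1.44 kW × 125 h = 180 kWh
= 180 × 3.6 MJ = 648.0 MJ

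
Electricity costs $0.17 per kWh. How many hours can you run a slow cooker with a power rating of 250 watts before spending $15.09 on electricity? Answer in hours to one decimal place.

Energy available = $15.09 ÷ $0.17/kWh = 88.7647 kWh
Hours = 88.7647 kWh ÷ 0.25 kW = 355.1 h

355.1 h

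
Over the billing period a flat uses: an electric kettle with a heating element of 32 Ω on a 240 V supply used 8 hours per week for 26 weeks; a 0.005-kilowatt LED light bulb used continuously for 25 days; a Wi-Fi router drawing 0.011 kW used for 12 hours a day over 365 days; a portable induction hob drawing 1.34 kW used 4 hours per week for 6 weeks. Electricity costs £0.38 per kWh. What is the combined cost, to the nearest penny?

£173.94

electric kettle: Power = V²/R = 240²/32 = 1800 W = 1.8 kW
electric kettle: Runtime = 8 h/week × 26 weeks = 208 h
electric kettle: 1.8 kW × 208 h = 374.4 kWh
LED light bulb: Runtime = 24 h × 25 = 600 h
LED light bulb: 0.005 kW × 600 h = 3 kWh
Wi-Fi router: Runtime = 12 h/day × 365 days = 4380 h
Wi-Fi router: 0.011 kW × 4380 h = 48.18 kWh
portable induction hob: Runtime = 4 h/week × 6 weeks = 24 h
portable induction hob: 1.34 kW × 24 h = 32.16 kWh
Total energy = 457.74 kWh
Cost = 457.74 × £0.38 = £173.94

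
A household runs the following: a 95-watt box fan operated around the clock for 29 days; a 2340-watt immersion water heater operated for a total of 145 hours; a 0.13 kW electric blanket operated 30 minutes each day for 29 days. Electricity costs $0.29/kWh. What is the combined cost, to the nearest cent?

box fan: Runtime = 24 h × 29 = 696 h
box fan: 0.095 kW × 696 h = 66.12 kWh
immersion water heater: 2.34 kW × 145 h = 339.3 kWh
electric blanket: Runtime = 30 min × 29 = 870 min = 14.5 h
electric blanket: 0.13 kW × 14.5 h = 1.885 kWh
Total energy = 407.305 kWh
Cost = 407.305 × $0.29 = $118.12

$118.12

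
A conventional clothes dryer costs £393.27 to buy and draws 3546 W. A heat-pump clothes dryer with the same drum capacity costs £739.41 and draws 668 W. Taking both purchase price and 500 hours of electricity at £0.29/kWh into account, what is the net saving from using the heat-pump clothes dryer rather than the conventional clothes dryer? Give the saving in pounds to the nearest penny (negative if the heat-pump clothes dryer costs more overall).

£71.17

conventional clothes dryer: £393.27 + (3546/1000) kW × 500 h × £0.29 = £393.27 + £514.17 = £907.44
heat-pump clothes dryer: £739.41 + (668/1000) kW × 500 h × £0.29 = £739.41 + £96.86 = £836.27
Saving = £907.44 − £836.27 = £71.17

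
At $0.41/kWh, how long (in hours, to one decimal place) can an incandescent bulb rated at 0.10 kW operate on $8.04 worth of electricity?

Energy available = $8.04 ÷ $0.41/kWh = 19.6098 kWh
Hours = 19.6098 kWh ÷ 0.1 kW = 196.1 h

196.1 h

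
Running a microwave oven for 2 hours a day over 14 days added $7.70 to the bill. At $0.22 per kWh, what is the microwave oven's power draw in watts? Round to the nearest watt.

Energy = $7.70 ÷ $0.22/kWh = 35 kWh
Runtime = 2 h/day × 14 days = 28 h
Power = 35 kWh ÷ 28 h = 1.25 kW = 1250 W

1250 W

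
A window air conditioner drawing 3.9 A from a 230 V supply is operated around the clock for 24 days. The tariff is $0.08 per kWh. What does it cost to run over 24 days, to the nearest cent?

$41.33

Power = 3.9 A × 230 V = 897 W = 0.897 kW
Runtime = 24 h × 24 = 576 h
Energy = 0.897 kW × 576 h = 516.672 kWh
Cost = 516.672 kWh × $0.08/kWh = $41.33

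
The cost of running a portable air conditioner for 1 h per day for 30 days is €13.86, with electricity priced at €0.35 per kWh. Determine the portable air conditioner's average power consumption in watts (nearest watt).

Energy = €13.86 ÷ €0.35/kWh = 39.6 kWh
Runtime = 1 h/day × 30 days = 30 h
Power = 39.6 kWh ÷ 30 h = 1.32 kW = 1320 W

1320 W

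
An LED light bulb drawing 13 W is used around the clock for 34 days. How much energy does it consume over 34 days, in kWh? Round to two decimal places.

10.61 kWh

Runtime = 24 h × 34 = 816 h
Energy = 0.013 kW × 816 h = 10.608 kWh ≈ 10.61 kWh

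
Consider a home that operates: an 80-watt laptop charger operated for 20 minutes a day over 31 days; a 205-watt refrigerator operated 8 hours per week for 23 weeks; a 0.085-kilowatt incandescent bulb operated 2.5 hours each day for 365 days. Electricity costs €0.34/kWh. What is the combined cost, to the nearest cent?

laptop charger: Runtime = 20 min × 31 = 620 min = 10.333333… h
laptop charger: 0.08 kW × 10.333333… h = 0.826666… kWh
refrigerator: Runtime = 8 h/week × 23 weeks = 184 h
refrigerator: 0.205 kW × 184 h = 37.72 kWh
incandescent bulb: Runtime = 2.5 h/day × 365 days = 912.5 h
incandescent bulb: 0.085 kW × 912.5 h = 77.5625 kWh
Total energy = 116.109166… kWh
Cost = 116.109166… × €0.34 = €39.48

€39.48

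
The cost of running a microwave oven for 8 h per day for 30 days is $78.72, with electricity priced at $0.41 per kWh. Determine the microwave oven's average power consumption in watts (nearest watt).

800 W

Energy = $78.72 ÷ $0.41/kWh = 192 kWh
Runtime = 8 h/day × 30 days = 240 h
Power = 192 kWh ÷ 240 h = 0.8 kW = 800 W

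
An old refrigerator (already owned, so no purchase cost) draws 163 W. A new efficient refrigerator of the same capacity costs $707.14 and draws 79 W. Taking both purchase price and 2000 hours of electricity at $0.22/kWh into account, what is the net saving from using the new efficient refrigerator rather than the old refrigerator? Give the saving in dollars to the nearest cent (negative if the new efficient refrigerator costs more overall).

-$670.18

old refrigerator: $0.00 + (163/1000) kW × 2000 h × $0.22 = $0.00 + $71.72 = $71.72
new efficient refrigerator: $707.14 + (79/1000) kW × 2000 h × $0.22 = $707.14 + $34.76 = $741.9
Saving = $71.72 − $741.9 = −$670.18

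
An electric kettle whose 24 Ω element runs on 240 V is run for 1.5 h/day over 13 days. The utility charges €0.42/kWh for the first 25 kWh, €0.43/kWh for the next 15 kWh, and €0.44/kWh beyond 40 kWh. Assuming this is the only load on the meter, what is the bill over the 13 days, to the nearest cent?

Power = V²/R = 240²/24 = 2400 W = 2.4 kW
Runtime = 1.5 h/day × 13 days = 19.5 h
Energy = 2.4 kW × 19.5 h = 46.8 kWh
Tier 1 (0–25 kWh): 25 × €0.42 = €10.5
Tier 2 (25–40 kWh): 15 × €0.43 = €6.45
Above 40 kWh: 6.8 × €0.44 = €2.992
Bill = €19.94

€19.94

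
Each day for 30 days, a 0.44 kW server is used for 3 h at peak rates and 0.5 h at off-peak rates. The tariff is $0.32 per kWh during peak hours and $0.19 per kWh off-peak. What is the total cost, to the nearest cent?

Peak energy = 0.44 kW × 3 h × 30 = 39.6 kWh
Off-peak energy = 0.44 kW × 0.5 h × 30 = 6.6 kWh
Cost = 39.6 × $0.32 + 6.6 × $0.19 = $12.672 + $1.254 = $13.93

$13.93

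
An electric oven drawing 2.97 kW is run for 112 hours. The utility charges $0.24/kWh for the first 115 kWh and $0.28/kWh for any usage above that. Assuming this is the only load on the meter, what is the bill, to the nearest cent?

Energy = 2.97 kW × 112 h = 332.64 kWh
Tier 1 (0–115 kWh): 115 × $0.24 = $27.6
Above 115 kWh: 217.64 × $0.28 = $60.9392
Bill = $88.54

$88.54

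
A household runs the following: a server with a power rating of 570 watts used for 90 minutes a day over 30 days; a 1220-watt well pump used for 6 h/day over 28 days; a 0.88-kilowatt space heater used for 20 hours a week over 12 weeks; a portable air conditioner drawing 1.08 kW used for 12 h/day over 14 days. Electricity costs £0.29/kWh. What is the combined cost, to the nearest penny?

server: Runtime = 90 min × 30 = 2700 min = 45 h
server: 0.57 kW × 45 h = 25.65 kWh
well pump: Runtime = 6 h/day × 28 days = 168 h
well pump: 1.22 kW × 168 h = 204.96 kWh
space heater: Runtime = 20 h/week × 12 weeks = 240 h
space heater: 0.88 kW × 240 h = 211.2 kWh
portable air conditioner: Runtime = 12 h/day × 14 days = 168 h
portable air conditioner: 1.08 kW × 168 h = 181.44 kWh
Total energy = 623.25 kWh
Cost = 623.25 × £0.29 = £180.74

£180.74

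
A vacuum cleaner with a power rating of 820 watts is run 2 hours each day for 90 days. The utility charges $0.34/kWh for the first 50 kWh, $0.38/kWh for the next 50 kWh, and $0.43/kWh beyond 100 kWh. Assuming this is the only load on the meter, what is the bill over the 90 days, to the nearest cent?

$56.47

Runtime = 2 h/day × 90 days = 180 h
Energy = 0.82 kW × 180 h = 147.6 kWh
Tier 1 (0–50 kWh): 50 × $0.34 = $17
Tier 2 (50–100 kWh): 50 × $0.38 = $19
Above 100 kWh: 47.6 × $0.43 = $20.468
Bill = $56.47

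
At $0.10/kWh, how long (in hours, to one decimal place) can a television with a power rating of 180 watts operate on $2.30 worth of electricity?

Energy available = $2.30 ÷ $0.10/kWh = 23 kWh
Hours = 23 kWh ÷ 0.18 kW = 127.8 h

127.8 h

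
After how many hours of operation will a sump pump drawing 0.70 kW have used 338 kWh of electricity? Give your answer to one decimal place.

Hours = 338 kWh ÷ 0.7 kW = 482.9 h

482.9 h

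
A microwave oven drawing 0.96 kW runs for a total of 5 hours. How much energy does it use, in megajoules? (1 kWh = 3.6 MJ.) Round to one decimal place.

17.3 MJ

Energy = 0.96 kW × 5 h = 4.8 kWh
= 4.8 × 3.6 MJ = 17.3 MJ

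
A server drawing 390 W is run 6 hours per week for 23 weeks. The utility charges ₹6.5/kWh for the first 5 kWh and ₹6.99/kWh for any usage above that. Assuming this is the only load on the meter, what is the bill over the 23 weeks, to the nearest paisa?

Runtime = 6 h/week × 23 weeks = 138 h
Energy = 0.39 kW × 138 h = 53.82 kWh
Tier 1 (0–5 kWh): 5 × ₹6.5 = ₹32.5
Above 5 kWh: 48.82 × ₹6.99 = ₹341.2518
Bill = ₹373.75

₹373.75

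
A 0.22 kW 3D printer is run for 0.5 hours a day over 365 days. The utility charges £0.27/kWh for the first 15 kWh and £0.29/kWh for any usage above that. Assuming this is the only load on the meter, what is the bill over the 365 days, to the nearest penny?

£11.34

Runtime = 0.5 h/day × 365 days = 182.5 h
Energy = 0.22 kW × 182.5 h = 40.15 kWh
Tier 1 (0–15 kWh): 15 × £0.27 = £4.05
Above 15 kWh: 25.15 × £0.29 = £7.2935
Bill = £11.34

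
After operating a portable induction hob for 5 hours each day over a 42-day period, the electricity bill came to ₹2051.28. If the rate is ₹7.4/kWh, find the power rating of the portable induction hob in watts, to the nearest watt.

Energy = ₹2051.28 ÷ ₹7.4/kWh = 277.2 kWh
Runtime = 5 h/day × 42 days = 210 h
Power = 277.2 kWh ÷ 210 h = 1.32 kW = 1320 W

1320 W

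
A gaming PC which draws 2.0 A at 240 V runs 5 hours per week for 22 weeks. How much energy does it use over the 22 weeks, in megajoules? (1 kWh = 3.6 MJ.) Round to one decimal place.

Power = 2.0 A × 240 V = 480 W = 0.48 kW
Runtime = 5 h/week × 22 weeks = 110 h
Energy = 0.48 kW × 110 h = 52.8 kWh
= 52.8 × 3.6 MJ = 190.1 MJ

190.1 MJ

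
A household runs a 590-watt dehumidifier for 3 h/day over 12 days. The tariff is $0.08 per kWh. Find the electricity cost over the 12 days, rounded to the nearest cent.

Runtime = 3 h/day × 12 days = 36 h
Energy = 0.59 kW × 36 h = 21.24 kWh
Cost = 21.24 kWh × $0.08/kWh = $1.70

$1.70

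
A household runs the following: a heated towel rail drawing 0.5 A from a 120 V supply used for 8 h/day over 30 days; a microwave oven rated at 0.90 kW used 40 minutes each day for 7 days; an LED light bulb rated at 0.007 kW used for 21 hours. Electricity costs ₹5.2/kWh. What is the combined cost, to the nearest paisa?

₹97.48

heated towel rail: Power = 0.5 A × 120 V = 60 W = 0.06 kW
heated towel rail: Runtime = 8 h/day × 30 days = 240 h
heated towel rail: 0.06 kW × 240 h = 14.4 kWh
microwave oven: Runtime = 40 min × 7 = 280 min = 4.666666… h
microwave oven: 0.9 kW × 4.666666… h = 4.2 kWh
LED light bulb: 0.007 kW × 21 h = 0.147 kWh
Total energy = 18.747 kWh
Cost = 18.747 × ₹5.2 = ₹97.48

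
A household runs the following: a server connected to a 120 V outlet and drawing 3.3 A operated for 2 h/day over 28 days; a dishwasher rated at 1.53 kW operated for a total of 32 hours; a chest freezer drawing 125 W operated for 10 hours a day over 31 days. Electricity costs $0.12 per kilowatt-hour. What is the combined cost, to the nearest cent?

server: Power = 3.3 A × 120 V = 396 W = 0.396 kW
server: Runtime = 2 h/day × 28 days = 56 h
server: 0.396 kW × 56 h = 22.176 kWh
dishwasher: 1.53 kW × 32 h = 48.96 kWh
chest freezer: Runtime = 10 h/day × 31 days = 310 h
chest freezer: 0.125 kW × 310 h = 38.75 kWh
Total energy = 109.886 kWh
Cost = 109.886 × $0.12 = $13.19

$13.19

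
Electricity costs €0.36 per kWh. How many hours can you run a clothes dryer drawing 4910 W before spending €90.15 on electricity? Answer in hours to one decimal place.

51.0 h

Energy available = €90.15 ÷ €0.36/kWh = 250.4167 kWh
Hours = 250.4167 kWh ÷ 4.91 kW = 51.0 h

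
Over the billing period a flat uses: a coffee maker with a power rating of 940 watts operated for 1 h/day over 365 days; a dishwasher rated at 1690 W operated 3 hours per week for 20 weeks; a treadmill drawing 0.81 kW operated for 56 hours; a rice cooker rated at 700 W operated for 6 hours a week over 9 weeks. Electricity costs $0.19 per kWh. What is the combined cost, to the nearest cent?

$100.26

coffee maker: Runtime = 1 h/day × 365 days = 365 h
coffee maker: 0.94 kW × 365 h = 343.1 kWh
dishwasher: Runtime = 3 h/week × 20 weeks = 60 h
dishwasher: 1.69 kW × 60 h = 101.4 kWh
treadmill: 0.81 kW × 56 h = 45.36 kWh
rice cooker: Runtime = 6 h/week × 9 weeks = 54 h
rice cooker: 0.7 kW × 54 h = 37.8 kWh
Total energy = 527.66 kWh
Cost = 527.66 × $0.19 = $100.26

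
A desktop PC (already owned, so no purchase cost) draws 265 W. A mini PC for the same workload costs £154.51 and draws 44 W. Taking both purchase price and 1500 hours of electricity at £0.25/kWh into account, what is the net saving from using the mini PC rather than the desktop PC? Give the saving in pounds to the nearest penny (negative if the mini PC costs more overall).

-£71.64

desktop PC: £0.00 + (265/1000) kW × 1500 h × £0.25 = £0.00 + £99.375 = £99.375
mini PC: £154.51 + (44/1000) kW × 1500 h × £0.25 = £154.51 + £16.5 = £171.01
Saving = £99.375 − £171.01 = −£71.635 → -£71.64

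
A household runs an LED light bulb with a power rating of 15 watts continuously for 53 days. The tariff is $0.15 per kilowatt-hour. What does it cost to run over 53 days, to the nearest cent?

Runtime = 24 h × 53 = 1272 h
Energy = 0.015 kW × 1272 h = 19.08 kWh
Cost = 19.08 kWh × $0.15/kWh = $2.86

$2.86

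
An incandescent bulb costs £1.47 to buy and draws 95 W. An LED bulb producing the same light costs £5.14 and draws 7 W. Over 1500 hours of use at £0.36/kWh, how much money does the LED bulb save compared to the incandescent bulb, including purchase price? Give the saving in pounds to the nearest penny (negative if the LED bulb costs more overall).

£43.85

incandescent bulb: £1.47 + (95/1000) kW × 1500 h × £0.36 = £1.47 + £51.3 = £52.77
LED bulb: £5.14 + (7/1000) kW × 1500 h × £0.36 = £5.14 + £3.78 = £8.92
Saving = £52.77 − £8.92 = £43.85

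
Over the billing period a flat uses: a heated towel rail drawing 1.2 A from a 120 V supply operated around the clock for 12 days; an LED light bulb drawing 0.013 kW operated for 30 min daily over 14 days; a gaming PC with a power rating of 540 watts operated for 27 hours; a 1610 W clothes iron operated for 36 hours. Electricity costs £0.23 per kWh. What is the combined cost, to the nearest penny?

£26.24

heated towel rail: Power = 1.2 A × 120 V = 144 W = 0.144 kW
heated towel rail: Runtime = 24 h × 12 = 288 h
heated towel rail: 0.144 kW × 288 h = 41.472 kWh
LED light bulb: Runtime = 30 min × 14 = 420 min = 7 h
LED light bulb: 0.013 kW × 7 h = 0.091 kWh
gaming PC: 0.54 kW × 27 h = 14.58 kWh
clothes iron: 1.61 kW × 36 h = 57.96 kWh
Total energy = 114.103 kWh
Cost = 114.103 × £0.23 = £26.24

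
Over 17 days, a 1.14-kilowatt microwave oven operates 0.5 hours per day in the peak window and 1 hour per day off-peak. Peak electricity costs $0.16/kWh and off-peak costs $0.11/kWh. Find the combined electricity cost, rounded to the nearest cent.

Peak energy = 1.14 kW × 0.5 h × 17 = 9.69 kWh
Off-peak energy = 1.14 kW × 1 h × 17 = 19.38 kWh
Cost = 9.69 × $0.16 + 19.38 × $0.11 = $1.5504 + $2.1318 = $3.68

$3.68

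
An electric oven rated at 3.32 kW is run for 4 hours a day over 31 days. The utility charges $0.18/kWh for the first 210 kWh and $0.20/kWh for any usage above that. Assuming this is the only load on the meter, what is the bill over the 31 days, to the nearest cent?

Runtime = 4 h/day × 31 days = 124 h
Energy = 3.32 kW × 124 h = 411.68 kWh
Tier 1 (0–210 kWh): 210 × $0.18 = $37.8
Above 210 kWh: 201.68 × $0.20 = $40.336
Bill = $78.14

$78.14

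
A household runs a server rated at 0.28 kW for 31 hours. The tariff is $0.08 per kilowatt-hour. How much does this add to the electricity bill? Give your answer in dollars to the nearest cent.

Energy = 0.28 kW × 31 h = 8.68 kWh
Cost = 8.68 kWh × $0.08/kWh = $0.69

$0.69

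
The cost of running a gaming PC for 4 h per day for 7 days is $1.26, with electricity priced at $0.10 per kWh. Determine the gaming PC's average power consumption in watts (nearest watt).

450 W

Energy = $1.26 ÷ $0.10/kWh = 12.6 kWh
Runtime = 4 h/day × 7 days = 28 h
Power = 12.6 kWh ÷ 28 h = 0.45 kW = 450 W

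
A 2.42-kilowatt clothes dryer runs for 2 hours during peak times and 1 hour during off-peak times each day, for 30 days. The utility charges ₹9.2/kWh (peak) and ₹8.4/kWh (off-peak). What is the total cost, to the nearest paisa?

Peak energy = 2.42 kW × 2 h × 30 = 145.2 kWh
Off-peak energy = 2.42 kW × 1 h × 30 = 72.6 kWh
Cost = 145.2 × ₹9.2 + 72.6 × ₹8.4 = ₹1335.84 + ₹609.84 = ₹1945.68

₹1945.68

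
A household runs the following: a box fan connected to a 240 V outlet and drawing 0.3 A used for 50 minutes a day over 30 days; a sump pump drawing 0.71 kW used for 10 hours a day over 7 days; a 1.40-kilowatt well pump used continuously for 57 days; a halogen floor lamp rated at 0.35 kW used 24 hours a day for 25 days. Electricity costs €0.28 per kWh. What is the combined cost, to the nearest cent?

box fan: Power = 0.3 A × 240 V = 72 W = 0.072 kW
box fan: Runtime = 50 min × 30 = 1500 min = 25 h
box fan: 0.072 kW × 25 h = 1.8 kWh
sump pump: Runtime = 10 h/day × 7 days = 70 h
sump pump: 0.71 kW × 70 h = 49.7 kWh
well pump: Runtime = 24 h × 57 = 1368 h
well pump: 1.4 kW × 1368 h = 1915.2 kWh
halogen floor lamp: Runtime = 24 h × 25 = 600 h
halogen floor lamp: 0.35 kW × 600 h = 210 kWh
Total energy = 2176.7 kWh
Cost = 2176.7 × €0.28 = €609.48

€609.48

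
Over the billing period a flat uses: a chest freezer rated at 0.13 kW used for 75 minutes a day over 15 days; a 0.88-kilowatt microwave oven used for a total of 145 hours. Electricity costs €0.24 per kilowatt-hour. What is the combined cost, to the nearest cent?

€31.21

chest freezer: Runtime = 75 min × 15 = 1125 min = 18.75 h
chest freezer: 0.13 kW × 18.75 h = 2.4375 kWh
microwave oven: 0.88 kW × 145 h = 127.6 kWh
Total energy = 130.0375 kWh
Cost = 130.0375 × €0.24 = €31.21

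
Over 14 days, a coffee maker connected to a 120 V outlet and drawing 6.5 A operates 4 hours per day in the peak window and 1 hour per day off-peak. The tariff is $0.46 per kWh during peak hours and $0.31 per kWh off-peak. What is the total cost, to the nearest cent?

Power = 6.5 A × 120 V = 780 W = 0.78 kW
Peak energy = 0.78 kW × 4 h × 14 = 43.68 kWh
Off-peak energy = 0.78 kW × 1 h × 14 = 10.92 kWh
Cost = 43.68 × $0.46 + 10.92 × $0.31 = $20.0928 + $3.3852 = $23.48

$23.48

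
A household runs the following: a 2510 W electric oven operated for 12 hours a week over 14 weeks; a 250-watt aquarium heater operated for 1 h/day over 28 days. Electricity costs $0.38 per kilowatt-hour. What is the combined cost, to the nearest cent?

$162.90

electric oven: Runtime = 12 h/week × 14 weeks = 168 h
electric oven: 2.51 kW × 168 h = 421.68 kWh
aquarium heater: Runtime = 1 h/day × 28 days = 28 h
aquarium heater: 0.25 kW × 28 h = 7 kWh
Total energy = 428.68 kWh
Cost = 428.68 × $0.38 = $162.90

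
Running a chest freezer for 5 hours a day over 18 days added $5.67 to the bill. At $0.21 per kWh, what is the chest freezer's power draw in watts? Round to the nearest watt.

300 W

Energy = $5.67 ÷ $0.21/kWh = 27 kWh
Runtime = 5 h/day × 18 days = 90 h
Power = 27 kWh ÷ 90 h = 0.3 kW = 300 W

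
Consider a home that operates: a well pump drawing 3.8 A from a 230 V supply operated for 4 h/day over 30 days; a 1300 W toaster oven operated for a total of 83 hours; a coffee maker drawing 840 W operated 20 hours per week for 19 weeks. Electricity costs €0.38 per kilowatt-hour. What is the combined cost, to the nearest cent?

well pump: Power = 3.8 A × 230 V = 874 W = 0.874 kW
well pump: Runtime = 4 h/day × 30 days = 120 h
well pump: 0.874 kW × 120 h = 104.88 kWh
toaster oven: 1.3 kW × 83 h = 107.9 kWh
coffee maker: Runtime = 20 h/week × 19 weeks = 380 h
coffee maker: 0.84 kW × 380 h = 319.2 kWh
Total energy = 531.98 kWh
Cost = 531.98 × €0.38 = €202.15

€202.15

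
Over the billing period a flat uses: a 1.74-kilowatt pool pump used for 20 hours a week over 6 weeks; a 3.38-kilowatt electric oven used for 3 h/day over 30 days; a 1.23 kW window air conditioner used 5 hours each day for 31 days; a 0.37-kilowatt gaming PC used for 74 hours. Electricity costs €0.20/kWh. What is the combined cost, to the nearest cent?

€146.21

pool pump: Runtime = 20 h/week × 6 weeks = 120 h
pool pump: 1.74 kW × 120 h = 208.8 kWh
electric oven: Runtime = 3 h/day × 30 days = 90 h
electric oven: 3.38 kW × 90 h = 304.2 kWh
window air conditioner: Runtime = 5 h/day × 31 days = 155 h
window air conditioner: 1.23 kW × 155 h = 190.65 kWh
gaming PC: 0.37 kW × 74 h = 27.38 kWh
Total energy = 731.03 kWh
Cost = 731.03 × €0.20 = €146.21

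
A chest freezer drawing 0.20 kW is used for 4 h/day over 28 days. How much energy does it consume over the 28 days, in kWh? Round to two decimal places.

Runtime = 4 h/day × 28 days = 112 h
Energy = 0.2 kW × 112 h = 22.4 kWh

22.40 kWh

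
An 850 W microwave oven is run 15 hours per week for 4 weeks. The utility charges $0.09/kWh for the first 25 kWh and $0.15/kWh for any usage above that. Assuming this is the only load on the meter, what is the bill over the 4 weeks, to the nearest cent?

Runtime = 15 h/week × 4 weeks = 60 h
Energy = 0.85 kW × 60 h = 51 kWh
Tier 1 (0–25 kWh): 25 × $0.09 = $2.25
Above 25 kWh: 26 × $0.15 = $3.9
Bill = $6.15

$6.15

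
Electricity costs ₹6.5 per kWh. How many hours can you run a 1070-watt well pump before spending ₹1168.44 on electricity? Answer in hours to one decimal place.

168.0 h

Energy available = ₹1168.44 ÷ ₹6.5/kWh = 179.76 kWh
Hours = 179.76 kWh ÷ 1.07 kW = 168.0 h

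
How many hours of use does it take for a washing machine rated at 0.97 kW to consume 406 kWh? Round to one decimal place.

Hours = 406 kWh ÷ 0.97 kW = 418.6 h

418.6 h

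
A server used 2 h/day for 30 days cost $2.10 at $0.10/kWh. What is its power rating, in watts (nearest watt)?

350 W

Energy = $2.10 ÷ $0.10/kWh = 21 kWh
Runtime = 2 h/day × 30 days = 60 h
Power = 21 kWh ÷ 60 h = 0.35 kW = 350 W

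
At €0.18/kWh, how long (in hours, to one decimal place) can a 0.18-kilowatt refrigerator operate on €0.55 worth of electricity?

17.0 h

Energy available = €0.55 ÷ €0.18/kWh = 3.0556 kWh
Hours = 3.0556 kWh ÷ 0.18 kW = 17.0 h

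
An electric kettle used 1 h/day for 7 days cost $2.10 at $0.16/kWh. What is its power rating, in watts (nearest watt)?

1875 W

Energy = $2.10 ÷ $0.16/kWh = 13.125 kWh
Runtime = 1 h/day × 7 days = 7 h
Power = 13.125 kWh ÷ 7 h = 1.875 kW = 1875 W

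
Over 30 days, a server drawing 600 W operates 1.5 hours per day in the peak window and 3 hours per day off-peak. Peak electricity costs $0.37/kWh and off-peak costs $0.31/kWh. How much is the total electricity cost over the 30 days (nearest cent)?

$26.73

Peak energy = 0.6 kW × 1.5 h × 30 = 27 kWh
Off-peak energy = 0.6 kW × 3 h × 30 = 54 kWh
Cost = 27 × $0.37 + 54 × $0.31 = $9.99 + $16.74 = $26.73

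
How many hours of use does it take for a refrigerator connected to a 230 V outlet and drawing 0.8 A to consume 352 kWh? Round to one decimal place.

Power = 0.8 A × 230 V = 184 W = 0.184 kW
Hours = 352 kWh ÷ 0.184 kW = 1913.0 h

1913.0 h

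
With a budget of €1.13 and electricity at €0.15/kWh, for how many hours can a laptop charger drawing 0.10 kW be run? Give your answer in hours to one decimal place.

75.3 h

Energy available = €1.13 ÷ €0.15/kWh = 7.5333 kWh
Hours = 7.5333 kWh ÷ 0.1 kW = 75.3 h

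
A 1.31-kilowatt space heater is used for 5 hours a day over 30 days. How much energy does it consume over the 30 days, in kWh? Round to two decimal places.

196.50 kWh

Runtime = 5 h/day × 30 days = 150 h
Energy = 1.31 kW × 150 h = 196.5 kWh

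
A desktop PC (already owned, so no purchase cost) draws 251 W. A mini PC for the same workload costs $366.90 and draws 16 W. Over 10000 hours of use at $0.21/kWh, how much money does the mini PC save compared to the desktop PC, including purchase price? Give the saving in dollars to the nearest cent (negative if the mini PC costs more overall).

desktop PC: $0.00 + (251/1000) kW × 10000 h × $0.21 = $0.00 + $527.1 = $527.1
mini PC: $366.90 + (16/1000) kW × 10000 h × $0.21 = $366.90 + $33.6 = $400.5
Saving = $527.1 − $400.5 = $126.6

$126.60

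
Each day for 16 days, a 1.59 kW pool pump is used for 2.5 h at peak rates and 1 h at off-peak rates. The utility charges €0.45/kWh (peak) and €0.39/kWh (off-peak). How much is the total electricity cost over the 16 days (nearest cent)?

€38.54

Peak energy = 1.59 kW × 2.5 h × 16 = 63.6 kWh
Off-peak energy = 1.59 kW × 1 h × 16 = 25.44 kWh
Cost = 63.6 × €0.45 + 25.44 × €0.39 = €28.62 + €9.9216 = €38.54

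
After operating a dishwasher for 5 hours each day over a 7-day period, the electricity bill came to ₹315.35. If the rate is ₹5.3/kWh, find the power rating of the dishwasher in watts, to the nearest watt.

1700 W

Energy = ₹315.35 ÷ ₹5.3/kWh = 59.5 kWh
Runtime = 5 h/day × 7 days = 35 h
Power = 59.5 kWh ÷ 35 h = 1.7 kW = 1700 W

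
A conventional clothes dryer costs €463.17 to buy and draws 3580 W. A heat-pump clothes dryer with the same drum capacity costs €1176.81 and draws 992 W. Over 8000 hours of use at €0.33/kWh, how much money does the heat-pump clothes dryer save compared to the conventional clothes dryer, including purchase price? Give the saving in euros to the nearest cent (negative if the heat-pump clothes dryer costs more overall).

€6118.68

conventional clothes dryer: €463.17 + (3580/1000) kW × 8000 h × €0.33 = €463.17 + €9451.2 = €9914.37
heat-pump clothes dryer: €1176.81 + (992/1000) kW × 8000 h × €0.33 = €1176.81 + €2618.88 = €3795.69
Saving = €9914.37 − €3795.69 = €6118.68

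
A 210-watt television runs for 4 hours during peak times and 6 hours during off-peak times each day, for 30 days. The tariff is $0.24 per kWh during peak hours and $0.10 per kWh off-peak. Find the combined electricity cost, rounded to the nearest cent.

$9.83

Peak energy = 0.21 kW × 4 h × 30 = 25.2 kWh
Off-peak energy = 0.21 kW × 6 h × 30 = 37.8 kWh
Cost = 25.2 × $0.24 + 37.8 × $0.10 = $6.048 + $3.78 = $9.83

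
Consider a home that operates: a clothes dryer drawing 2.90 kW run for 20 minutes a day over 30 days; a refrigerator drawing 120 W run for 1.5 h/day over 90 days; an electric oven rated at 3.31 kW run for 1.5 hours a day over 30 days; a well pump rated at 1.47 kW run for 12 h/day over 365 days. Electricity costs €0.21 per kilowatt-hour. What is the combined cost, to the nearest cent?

€1392.88

clothes dryer: Runtime = 20 min × 30 = 600 min = 10 h
clothes dryer: 2.9 kW × 10 h = 29 kWh
refrigerator: Runtime = 1.5 h/day × 90 days = 135 h
refrigerator: 0.12 kW × 135 h = 16.2 kWh
electric oven: Runtime = 1.5 h/day × 30 days = 45 h
electric oven: 3.31 kW × 45 h = 148.95 kWh
well pump: Runtime = 12 h/day × 365 days = 4380 h
well pump: 1.47 kW × 4380 h = 6438.6 kWh
Total energy = 6632.75 kWh
Cost = 6632.75 × €0.21 = €1392.88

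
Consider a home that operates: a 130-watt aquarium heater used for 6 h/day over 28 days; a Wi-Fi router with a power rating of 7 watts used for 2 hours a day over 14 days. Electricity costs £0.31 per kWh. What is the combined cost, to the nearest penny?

aquarium heater: Runtime = 6 h/day × 28 days = 168 h
aquarium heater: 0.13 kW × 168 h = 21.84 kWh
Wi-Fi router: Runtime = 2 h/day × 14 days = 28 h
Wi-Fi router: 0.007 kW × 28 h = 0.196 kWh
Total energy = 22.036 kWh
Cost = 22.036 × £0.31 = £6.83

£6.83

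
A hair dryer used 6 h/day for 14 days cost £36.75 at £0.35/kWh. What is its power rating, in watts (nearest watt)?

1250 W

Energy = £36.75 ÷ £0.35/kWh = 105 kWh
Runtime = 6 h/day × 14 days = 84 h
Power = 105 kWh ÷ 84 h = 1.25 kW = 1250 W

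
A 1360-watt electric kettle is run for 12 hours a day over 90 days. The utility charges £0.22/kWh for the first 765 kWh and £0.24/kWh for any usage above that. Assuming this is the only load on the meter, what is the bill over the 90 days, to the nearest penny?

£337.21

Runtime = 12 h/day × 90 days = 1080 h
Energy = 1.36 kW × 1080 h = 1468.8 kWh
Tier 1 (0–765 kWh): 765 × £0.22 = £168.3
Above 765 kWh: 703.8 × £0.24 = £168.912
Bill = £337.21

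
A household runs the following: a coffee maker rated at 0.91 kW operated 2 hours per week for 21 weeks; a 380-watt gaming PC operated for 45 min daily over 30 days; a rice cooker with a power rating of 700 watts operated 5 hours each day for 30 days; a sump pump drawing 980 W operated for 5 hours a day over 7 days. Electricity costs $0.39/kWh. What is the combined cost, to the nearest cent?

coffee maker: Runtime = 2 h/week × 21 weeks = 42 h
coffee maker: 0.91 kW × 42 h = 38.22 kWh
gaming PC: Runtime = 45 min × 30 = 1350 min = 22.5 h
gaming PC: 0.38 kW × 22.5 h = 8.55 kWh
rice cooker: Runtime = 5 h/day × 30 days = 150 h
rice cooker: 0.7 kW × 150 h = 105 kWh
sump pump: Runtime = 5 h/day × 7 days = 35 h
sump pump: 0.98 kW × 35 h = 34.3 kWh
Total energy = 186.07 kWh
Cost = 186.07 × $0.39 = $72.57

$72.57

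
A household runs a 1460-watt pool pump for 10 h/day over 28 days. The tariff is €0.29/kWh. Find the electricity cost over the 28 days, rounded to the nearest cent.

Runtime = 10 h/day × 28 days = 280 h
Energy = 1.46 kW × 280 h = 408.8 kWh
Cost = 408.8 kWh × €0.29/kWh = €118.55

€118.55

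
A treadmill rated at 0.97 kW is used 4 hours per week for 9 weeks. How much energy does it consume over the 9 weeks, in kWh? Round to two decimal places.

34.92 kWh

Runtime = 4 h/week × 9 weeks = 36 h
Energy = 0.97 kW × 36 h = 34.92 kWh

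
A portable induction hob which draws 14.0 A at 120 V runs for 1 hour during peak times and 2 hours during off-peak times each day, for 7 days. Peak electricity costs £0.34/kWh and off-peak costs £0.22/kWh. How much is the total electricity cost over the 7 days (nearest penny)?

£9.17

Power = 14.0 A × 120 V = 1680 W = 1.68 kW
Peak energy = 1.68 kW × 1 h × 7 = 11.76 kWh
Off-peak energy = 1.68 kW × 2 h × 7 = 23.52 kWh
Cost = 11.76 × £0.34 + 23.52 × £0.22 = £3.9984 + £5.1744 = £9.17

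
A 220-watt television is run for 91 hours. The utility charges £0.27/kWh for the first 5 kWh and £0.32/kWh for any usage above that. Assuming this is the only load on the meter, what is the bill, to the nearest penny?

£6.16

Energy = 0.22 kW × 91 h = 20.02 kWh
Tier 1 (0–5 kWh): 5 × £0.27 = £1.35
Above 5 kWh: 15.02 × £0.32 = £4.8064
Bill = £6.16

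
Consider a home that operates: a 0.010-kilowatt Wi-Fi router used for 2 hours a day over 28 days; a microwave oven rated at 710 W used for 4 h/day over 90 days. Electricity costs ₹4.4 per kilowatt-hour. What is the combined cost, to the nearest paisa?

Wi-Fi router: Runtime = 2 h/day × 28 days = 56 h
Wi-Fi router: 0.01 kW × 56 h = 0.56 kWh
microwave oven: Runtime = 4 h/day × 90 days = 360 h
microwave oven: 0.71 kW × 360 h = 255.6 kWh
Total energy = 256.16 kWh
Cost = 256.16 × ₹4.4 = ₹1127.10

₹1127.10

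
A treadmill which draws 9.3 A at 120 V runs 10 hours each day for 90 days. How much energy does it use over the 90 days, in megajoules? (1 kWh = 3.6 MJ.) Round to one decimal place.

3615.8 MJ

Power = 9.3 A × 120 V = 1116 W = 1.116 kW
Runtime = 10 h/day × 90 days = 900 h
Energy = 1.116 kW × 900 h = 1004.4 kWh
= 1004.4 × 3.6 MJ = 3615.8 MJ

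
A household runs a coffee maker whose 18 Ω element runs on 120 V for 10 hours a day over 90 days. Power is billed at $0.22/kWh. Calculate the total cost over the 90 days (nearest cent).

$158.40

Power = V²/R = 120²/18 = 800 W = 0.8 kW
Runtime = 10 h/day × 90 days = 900 h
Energy = 0.8 kW × 900 h = 720 kWh
Cost = 720 kWh × $0.22/kWh = $158.40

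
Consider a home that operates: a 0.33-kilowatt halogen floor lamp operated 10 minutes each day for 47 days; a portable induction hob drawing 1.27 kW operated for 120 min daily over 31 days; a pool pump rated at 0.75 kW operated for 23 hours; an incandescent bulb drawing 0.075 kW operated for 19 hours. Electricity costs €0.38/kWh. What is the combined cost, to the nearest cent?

halogen floor lamp: Runtime = 10 min × 47 = 470 min = 7.833333… h
halogen floor lamp: 0.33 kW × 7.833333… h = 2.585 kWh
portable induction hob: Runtime = 120 min × 31 = 3720 min = 62 h
portable induction hob: 1.27 kW × 62 h = 78.74 kWh
pool pump: 0.75 kW × 23 h = 17.25 kWh
incandescent bulb: 0.075 kW × 19 h = 1.425 kWh
Total energy = 100 kWh
Cost = 100 × €0.38 = €38.00

€38.00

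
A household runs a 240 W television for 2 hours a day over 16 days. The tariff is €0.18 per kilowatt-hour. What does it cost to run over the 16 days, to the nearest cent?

Runtime = 2 h/day × 16 days = 32 h
Energy = 0.24 kW × 32 h = 7.68 kWh
Cost = 7.68 kWh × €0.18/kWh = €1.38

€1.38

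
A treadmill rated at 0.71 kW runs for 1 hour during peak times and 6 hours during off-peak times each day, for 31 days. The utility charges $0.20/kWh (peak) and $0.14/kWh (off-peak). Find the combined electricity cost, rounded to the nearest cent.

$22.89

Peak energy = 0.71 kW × 1 h × 31 = 22.01 kWh
Off-peak energy = 0.71 kW × 6 h × 31 = 132.06 kWh
Cost = 22.01 × $0.20 + 132.06 × $0.14 = $4.402 + $18.4884 = $22.89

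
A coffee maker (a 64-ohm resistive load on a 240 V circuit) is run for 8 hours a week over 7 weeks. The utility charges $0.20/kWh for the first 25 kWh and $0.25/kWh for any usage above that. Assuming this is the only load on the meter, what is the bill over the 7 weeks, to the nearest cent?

$11.35

Power = V²/R = 240²/64 = 900 W = 0.9 kW
Runtime = 8 h/week × 7 weeks = 56 h
Energy = 0.9 kW × 56 h = 50.4 kWh
Tier 1 (0–25 kWh): 25 × $0.20 = $5
Above 25 kWh: 25.4 × $0.25 = $6.35
Bill = $11.35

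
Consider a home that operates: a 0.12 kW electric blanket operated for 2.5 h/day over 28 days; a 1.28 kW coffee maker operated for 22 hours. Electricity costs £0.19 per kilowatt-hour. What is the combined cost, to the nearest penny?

electric blanket: Runtime = 2.5 h/day × 28 days = 70 h
electric blanket: 0.12 kW × 70 h = 8.4 kWh
coffee maker: 1.28 kW × 22 h = 28.16 kWh
Total energy = 36.56 kWh
Cost = 36.56 × £0.19 = £6.95

£6.95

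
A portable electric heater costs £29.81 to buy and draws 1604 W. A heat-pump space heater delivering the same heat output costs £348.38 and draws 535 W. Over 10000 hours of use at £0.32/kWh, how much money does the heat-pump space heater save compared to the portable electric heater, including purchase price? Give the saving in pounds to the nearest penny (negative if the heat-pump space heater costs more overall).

portable electric heater: £29.81 + (1604/1000) kW × 10000 h × £0.32 = £29.81 + £5132.8 = £5162.61
heat-pump space heater: £348.38 + (535/1000) kW × 10000 h × £0.32 = £348.38 + £1712 = £2060.38
Saving = £5162.61 − £2060.38 = £3102.23

£3102.23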